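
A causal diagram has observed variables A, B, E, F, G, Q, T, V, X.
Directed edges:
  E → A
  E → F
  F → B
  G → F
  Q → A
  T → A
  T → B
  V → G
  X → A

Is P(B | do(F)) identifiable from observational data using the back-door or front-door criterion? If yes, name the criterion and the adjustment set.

desc(F)\{F}={B}; candidates ⊆ {A,E,G,Q,T,V,X}.
∅: F⊥B given ∅ in G with F→· removed — back-door holds.
P(B|do(F)) = P(B|F) — no adjustment needed.

P(B|do(F)): backdoor, adjust for ∅.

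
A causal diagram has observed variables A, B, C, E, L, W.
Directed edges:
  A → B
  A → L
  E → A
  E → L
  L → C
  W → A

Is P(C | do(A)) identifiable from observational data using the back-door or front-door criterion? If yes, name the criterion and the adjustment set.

P(C|do(A)): backdoor, adjust for {E}.

desc(A)\{A}={B,C,L}; candidates ⊆ {E,W}.
size 0: {}; under {} A still reaches {C,E,L,W} ∋ C.
{E}: A⊥C given {E} in G with A→· removed — back-door holds.
P(C|do(A)) = Σ_{E} P(C|A,E)·P(E).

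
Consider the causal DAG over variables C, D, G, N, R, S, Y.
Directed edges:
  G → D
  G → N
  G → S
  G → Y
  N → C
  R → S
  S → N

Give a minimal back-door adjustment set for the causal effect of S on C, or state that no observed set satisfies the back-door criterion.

S→C: minimal back-door set {G}.

desc(S)\{S}={C,N}; candidates ⊆ {D,G,R,Y}.
size 0: {}; under {} S still reaches {C,D,G,N,R,Y} ∋ C.
{G}: S⊥C given {G} in G with S→· removed — back-door holds.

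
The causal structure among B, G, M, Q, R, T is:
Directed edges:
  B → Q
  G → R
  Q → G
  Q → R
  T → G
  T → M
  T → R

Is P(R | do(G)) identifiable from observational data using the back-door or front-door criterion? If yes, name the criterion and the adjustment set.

P(R|do(G)): backdoor, adjust for {Q, T}.

desc(G)\{G}={R}; candidates ⊆ {B,M,Q,T}.
size 0: {}; under {} G still reaches {B,M,Q,R,T} ∋ R.
size 1: {B}, {M}, {Q} …(+1); under {B} G still reaches {M,Q,R,T} ∋ R.
{Q,T}: G⊥R given {Q,T} in G with G→· removed — back-door holds.
P(R|do(G)) = Σ_{Q,T} P(R|G,Q,T)·P(Q,T).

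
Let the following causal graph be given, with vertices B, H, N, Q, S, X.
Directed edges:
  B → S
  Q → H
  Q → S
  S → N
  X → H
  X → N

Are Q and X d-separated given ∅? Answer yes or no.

Yes — Q ⊥ X | ∅.

Bayes-Ball from Q | ∅ reaches {H,N,S}.
X ∉ reach(Q|∅) ⇒ Q ⊥ X | ∅.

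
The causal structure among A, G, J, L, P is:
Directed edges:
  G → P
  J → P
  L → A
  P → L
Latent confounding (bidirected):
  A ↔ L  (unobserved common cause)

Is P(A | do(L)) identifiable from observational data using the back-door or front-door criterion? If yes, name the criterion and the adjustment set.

desc(L)\{L}={A}; candidates ⊆ {G,J,P}.
L↔A: latent back-door arc(s) into L.
size 0: {}; under {} L still reaches {A,G,J,P} ∋ A.
size 1: {G}, {J}, {P}; under {G} L still reaches {A,J,P} ∋ A.
size 2: {G,J}, {G,P}, {J,P}; under {G,J} L still reaches {A,P} ∋ A.
L↔A cannot be blocked by any observed set — no back-door set.
No mediator lies on a directed L→…→A path.
Neither criterion identifies P(A|do(L)) in this graph.

P(A|do(L)): not identifiable (no BD/FD set).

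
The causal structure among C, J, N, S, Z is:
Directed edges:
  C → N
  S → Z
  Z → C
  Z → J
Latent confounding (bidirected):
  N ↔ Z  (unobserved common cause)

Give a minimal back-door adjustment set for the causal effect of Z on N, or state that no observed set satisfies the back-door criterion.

Z→N: no observed back-door set.

desc(Z)\{Z}={C,J,N}; candidates ⊆ {S}.
Z↔N: latent back-door arc(s) into Z.
size 0: {}; under {} Z still reaches {N,S} ∋ N.
size 1: {S}; under {S} Z still reaches {N} ∋ N.
Z↔N cannot be blocked by any observed set — no back-door set.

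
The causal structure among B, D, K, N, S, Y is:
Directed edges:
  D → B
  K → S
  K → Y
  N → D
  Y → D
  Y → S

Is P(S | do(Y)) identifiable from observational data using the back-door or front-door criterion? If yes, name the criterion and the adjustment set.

P(S|do(Y)): backdoor, adjust for {K}.

desc(Y)\{Y}={B,D,S}; candidates ⊆ {K,N}.
size 0: {}; under {} Y still reaches {K,S} ∋ S.
{K}: Y⊥S given {K} in G with Y→· removed — back-door holds.
P(S|do(Y)) = Σ_{K} P(S|Y,K)·P(K).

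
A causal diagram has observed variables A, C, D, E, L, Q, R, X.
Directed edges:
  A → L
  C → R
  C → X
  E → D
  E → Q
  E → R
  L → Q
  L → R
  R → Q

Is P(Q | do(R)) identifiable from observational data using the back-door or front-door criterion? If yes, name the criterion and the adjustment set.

P(Q|do(R)): backdoor, adjust for {E, L}.

desc(R)\{R}={Q}; candidates ⊆ {A,C,D,E,L,X}.
size 0: {}; under {} R still reaches {A,C,D,E,L,Q,X} ∋ Q.
size 1: {A}, {C}, {D} …(+3); under {A} R still reaches {C,D,E,L,Q,X} ∋ Q.
{E,L}: R⊥Q given {E,L} in G with R→· removed — back-door holds.
P(Q|do(R)) = Σ_{E,L} P(Q|R,E,L)·P(E,L).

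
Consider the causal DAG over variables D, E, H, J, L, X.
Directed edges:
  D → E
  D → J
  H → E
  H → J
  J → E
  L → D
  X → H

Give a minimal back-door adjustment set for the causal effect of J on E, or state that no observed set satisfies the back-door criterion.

J→E: minimal back-door set {D, H}.

desc(J)\{J}={E}; candidates ⊆ {D,H,L,X}.
size 0: {}; under {} J still reaches {D,E,H,L,X} ∋ E.
size 1: {D}, {H}, {L} …(+1); under {D} J still reaches {E,H,X} ∋ E.
{D,H}: J⊥E given {D,H} in G with J→· removed — back-door holds.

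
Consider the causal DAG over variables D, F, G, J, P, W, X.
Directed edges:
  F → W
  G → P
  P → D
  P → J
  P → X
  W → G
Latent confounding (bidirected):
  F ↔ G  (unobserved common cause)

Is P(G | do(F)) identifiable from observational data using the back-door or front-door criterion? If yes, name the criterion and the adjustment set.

P(G|do(F)): frontdoor, adjust for {W}.

desc(F)\{F}={D,G,J,P,W,X}; candidates ⊆ {—}.
F↔G: latent back-door arc(s) into F.
size 0: {}; under {} F still reaches {D,G,J,P,X} ∋ G.
F↔G cannot be blocked by any observed set — no back-door set.
{W}: (i) intercepts every directed F→G path; (ii) no back-door F→{W}; (iii) {F} blocks every back-door {W}→G. Front-door holds.
P(G|do(F)) = Σ_{W} P(W|F) Σ_{F'} P(G|W,F')P(F').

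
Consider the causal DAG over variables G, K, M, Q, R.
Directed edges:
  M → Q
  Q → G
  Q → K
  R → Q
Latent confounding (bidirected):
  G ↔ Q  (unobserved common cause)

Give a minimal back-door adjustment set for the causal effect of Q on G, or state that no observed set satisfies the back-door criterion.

desc(Q)\{Q}={G,K}; candidates ⊆ {M,R}.
Q↔G: latent back-door arc(s) into Q.
size 0: {}; under {} Q still reaches {G,M,R} ∋ G.
size 1: {M}, {R}; under {M} Q still reaches {G,R} ∋ G.
size 2: {M,R}; under {M,R} Q still reaches {G} ∋ G.
Q↔G cannot be blocked by any observed set — no back-door set.

Q→G: no observed back-door set.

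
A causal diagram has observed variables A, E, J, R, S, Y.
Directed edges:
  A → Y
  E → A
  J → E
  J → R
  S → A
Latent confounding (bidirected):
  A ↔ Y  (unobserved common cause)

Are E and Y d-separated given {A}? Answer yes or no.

No — E and Y are d-connected given {A}.

Bayes-Ball from E | {A} reaches {J,R,S,Y}.
Y ∈ reach(E|{A}) ⇒ E ⊥̸ Y | {A}.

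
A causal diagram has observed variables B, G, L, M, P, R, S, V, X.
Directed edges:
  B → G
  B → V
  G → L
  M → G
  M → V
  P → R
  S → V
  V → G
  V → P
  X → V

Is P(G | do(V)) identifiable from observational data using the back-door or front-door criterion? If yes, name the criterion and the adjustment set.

P(G|do(V)): backdoor, adjust for {B, M}.

desc(V)\{V}={G,L,P,R}; candidates ⊆ {B,M,S,X}.
size 0: {}; under {} V still reaches {B,G,L,M,S,X} ∋ G.
size 1: {B}, {M}, {S} …(+1); under {B} V still reaches {G,L,M,S,X} ∋ G.
{B,M}: V⊥G given {B,M} in G with V→· removed — back-door holds.
P(G|do(V)) = Σ_{B,M} P(G|V,B,M)·P(B,M).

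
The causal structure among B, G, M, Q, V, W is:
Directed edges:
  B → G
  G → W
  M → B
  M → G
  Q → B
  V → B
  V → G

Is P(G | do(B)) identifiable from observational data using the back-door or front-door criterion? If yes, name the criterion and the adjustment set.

P(G|do(B)): backdoor, adjust for {M, V}.

desc(B)\{B}={G,W}; candidates ⊆ {M,Q,V}.
size 0: {}; under {} B still reaches {G,M,Q,V,W} ∋ G.
size 1: {M}, {Q}, {V}; under {M} B still reaches {G,Q,V,W} ∋ G.
{M,V}: B⊥G given {M,V} in G with B→· removed — back-door holds.
P(G|do(B)) = Σ_{M,V} P(G|B,M,V)·P(M,V).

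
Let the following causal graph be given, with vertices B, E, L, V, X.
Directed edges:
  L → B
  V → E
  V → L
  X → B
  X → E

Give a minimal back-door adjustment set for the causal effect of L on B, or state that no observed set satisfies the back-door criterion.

desc(L)\{L}={B}; candidates ⊆ {E,V,X}.
∅: L⊥B given ∅ in G with L→· removed — back-door holds.

L→B: minimal back-door set ∅.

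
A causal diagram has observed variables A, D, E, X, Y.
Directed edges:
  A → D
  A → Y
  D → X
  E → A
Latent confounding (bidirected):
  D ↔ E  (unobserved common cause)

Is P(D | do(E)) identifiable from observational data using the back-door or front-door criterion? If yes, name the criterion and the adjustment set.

desc(E)\{E}={A,D,X,Y}; candidates ⊆ {—}.
E↔D: latent back-door arc(s) into E.
size 0: {}; under {} E still reaches {D,X} ∋ D.
E↔D cannot be blocked by any observed set — no back-door set.
{A}: (i) intercepts every directed E→D path; (ii) no back-door E→{A}; (iii) {E} blocks every back-door {A}→D. Front-door holds.
P(D|do(E)) = Σ_{A} P(A|E) Σ_{E'} P(D|A,E')P(E').

P(D|do(E)): frontdoor, adjust for {A}.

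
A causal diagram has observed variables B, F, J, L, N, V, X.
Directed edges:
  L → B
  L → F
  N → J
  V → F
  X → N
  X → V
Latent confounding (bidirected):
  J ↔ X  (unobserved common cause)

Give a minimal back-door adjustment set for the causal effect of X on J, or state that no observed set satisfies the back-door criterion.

desc(X)\{X}={F,J,N,V}; candidates ⊆ {B,L}.
X↔J: latent back-door arc(s) into X.
size 0: {}; under {} X still reaches {J} ∋ J.
size 1: {B}, {L}; under {B} X still reaches {J} ∋ J.
size 2: {B,L}; under {B,L} X still reaches {J} ∋ J.
X↔J cannot be blocked by any observed set — no back-door set.

X→J: no observed back-door set.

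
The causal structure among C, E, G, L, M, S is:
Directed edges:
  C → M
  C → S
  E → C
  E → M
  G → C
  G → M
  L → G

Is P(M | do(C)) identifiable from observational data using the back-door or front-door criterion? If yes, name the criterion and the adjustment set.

desc(C)\{C}={M,S}; candidates ⊆ {E,G,L}.
size 0: {}; under {} C still reaches {E,G,L,M} ∋ M.
size 1: {E}, {G}, {L}; under {E} C still reaches {G,L,M} ∋ M.
{E,G}: C⊥M given {E,G} in G with C→· removed — back-door holds.
P(M|do(C)) = Σ_{E,G} P(M|C,E,G)·P(E,G).

P(M|do(C)): backdoor, adjust for {E, G}.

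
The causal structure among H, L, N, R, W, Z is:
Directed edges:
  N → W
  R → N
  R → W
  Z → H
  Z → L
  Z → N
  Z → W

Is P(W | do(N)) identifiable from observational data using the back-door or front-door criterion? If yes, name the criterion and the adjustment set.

desc(N)\{N}={W}; candidates ⊆ {H,L,R,Z}.
size 0: {}; under {} N still reaches {H,L,R,W,Z} ∋ W.
size 1: {H}, {L}, {R} …(+1); under {H} N still reaches {L,R,W,Z} ∋ W.
{R,Z}: N⊥W given {R,Z} in G with N→· removed — back-door holds.
P(W|do(N)) = Σ_{R,Z} P(W|N,R,Z)·P(R,Z).

P(W|do(N)): backdoor, adjust for {R, Z}.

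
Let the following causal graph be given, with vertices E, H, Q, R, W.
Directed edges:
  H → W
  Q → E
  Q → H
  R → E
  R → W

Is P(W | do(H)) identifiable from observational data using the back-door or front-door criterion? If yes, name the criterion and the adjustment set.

P(W|do(H)): backdoor, adjust for ∅.

desc(H)\{H}={W}; candidates ⊆ {E,Q,R}.
∅: H⊥W given ∅ in G with H→· removed — back-door holds.
P(W|do(H)) = P(W|H) — no adjustment needed.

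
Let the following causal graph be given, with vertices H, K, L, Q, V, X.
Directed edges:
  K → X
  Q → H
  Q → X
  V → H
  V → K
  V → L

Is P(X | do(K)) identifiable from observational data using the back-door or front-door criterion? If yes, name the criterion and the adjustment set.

P(X|do(K)): backdoor, adjust for ∅.

desc(K)\{K}={X}; candidates ⊆ {H,L,Q,V}.
∅: K⊥X given ∅ in G with K→· removed — back-door holds.
P(X|do(K)) = P(X|K) — no adjustment needed.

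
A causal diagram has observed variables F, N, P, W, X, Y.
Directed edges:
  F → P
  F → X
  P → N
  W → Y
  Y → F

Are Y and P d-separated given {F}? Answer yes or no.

Bayes-Ball from Y | {F} reaches {W}.
P ∉ reach(Y|{F}) ⇒ Y ⊥ P | {F}.

Yes — Y ⊥ P | {F}.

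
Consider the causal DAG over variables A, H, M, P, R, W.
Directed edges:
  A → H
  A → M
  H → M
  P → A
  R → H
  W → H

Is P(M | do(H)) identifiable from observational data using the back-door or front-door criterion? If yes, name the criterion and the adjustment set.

P(M|do(H)): backdoor, adjust for {A}.

desc(H)\{H}={M}; candidates ⊆ {A,P,R,W}.
size 0: {}; under {} H still reaches {A,M,P,R,W} ∋ M.
{A}: H⊥M given {A} in G with H→· removed — back-door holds.
P(M|do(H)) = Σ_{A} P(M|H,A)·P(A).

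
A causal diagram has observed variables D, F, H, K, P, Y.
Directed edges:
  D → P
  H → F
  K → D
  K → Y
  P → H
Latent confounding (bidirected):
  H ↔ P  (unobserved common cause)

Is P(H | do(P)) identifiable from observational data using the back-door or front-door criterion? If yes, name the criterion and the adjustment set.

desc(P)\{P}={F,H}; candidates ⊆ {D,K,Y}.
P↔H: latent back-door arc(s) into P.
size 0: {}; under {} P still reaches {D,F,H,K,Y} ∋ H.
size 1: {D}, {K}, {Y}; under {D} P still reaches {F,H} ∋ H.
size 2: {D,K}, {D,Y}, {K,Y}; under {D,K} P still reaches {F,H} ∋ H.
P↔H cannot be blocked by any observed set — no back-door set.
No mediator lies on a directed P→…→H path.
Neither criterion identifies P(H|do(P)) in this graph.

P(H|do(P)): not identifiable (no BD/FD set).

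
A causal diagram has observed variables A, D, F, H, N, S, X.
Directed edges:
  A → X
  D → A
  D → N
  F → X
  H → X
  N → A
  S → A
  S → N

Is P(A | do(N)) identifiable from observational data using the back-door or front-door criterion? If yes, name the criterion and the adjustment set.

P(A|do(N)): backdoor, adjust for {D, S}.

desc(N)\{N}={A,X}; candidates ⊆ {D,F,H,S}.
size 0: {}; under {} N still reaches {A,D,S,X} ∋ A.
size 1: {D}, {F}, {H} …(+1); under {D} N still reaches {A,S,X} ∋ A.
{D,S}: N⊥A given {D,S} in G with N→· removed — back-door holds.
P(A|do(N)) = Σ_{D,S} P(A|N,D,S)·P(D,S).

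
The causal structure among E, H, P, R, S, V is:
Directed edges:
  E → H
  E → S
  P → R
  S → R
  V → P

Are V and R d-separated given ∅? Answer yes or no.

No — V and R are d-connected given ∅.

Bayes-Ball from V | ∅ reaches {P,R}.
R ∈ reach(V|∅) ⇒ V ⊥̸ R | ∅.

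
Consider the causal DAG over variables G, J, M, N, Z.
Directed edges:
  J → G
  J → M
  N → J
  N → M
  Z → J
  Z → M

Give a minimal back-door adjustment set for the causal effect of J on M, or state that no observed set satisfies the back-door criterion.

J→M: minimal back-door set {N, Z}.

desc(J)\{J}={G,M}; candidates ⊆ {N,Z}.
size 0: {}; under {} J still reaches {M,N,Z} ∋ M.
size 1: {N}, {Z}; under {N} J still reaches {M,Z} ∋ M.
{N,Z}: J⊥M given {N,Z} in G with J→· removed — back-door holds.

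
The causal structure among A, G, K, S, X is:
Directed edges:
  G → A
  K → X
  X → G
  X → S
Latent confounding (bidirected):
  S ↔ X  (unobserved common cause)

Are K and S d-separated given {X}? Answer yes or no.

Bayes-Ball from K | {X} reaches {S}.
S ∈ reach(K|{X}) ⇒ K ⊥̸ S | {X}.

No — K and S are d-connected given {X}.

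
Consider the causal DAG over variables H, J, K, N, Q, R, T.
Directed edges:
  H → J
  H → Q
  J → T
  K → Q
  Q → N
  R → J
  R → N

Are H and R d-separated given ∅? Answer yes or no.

Bayes-Ball from H | ∅ reaches {J,N,Q,T}.
R ∉ reach(H|∅) ⇒ H ⊥ R | ∅.

Yes — H ⊥ R | ∅.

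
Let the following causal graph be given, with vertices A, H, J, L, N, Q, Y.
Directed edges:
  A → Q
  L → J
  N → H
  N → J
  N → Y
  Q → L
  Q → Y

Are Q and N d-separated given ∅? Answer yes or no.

Bayes-Ball from Q | ∅ reaches {A,J,L,Y}.
N ∉ reach(Q|∅) ⇒ Q ⊥ N | ∅.

Yes — Q ⊥ N | ∅.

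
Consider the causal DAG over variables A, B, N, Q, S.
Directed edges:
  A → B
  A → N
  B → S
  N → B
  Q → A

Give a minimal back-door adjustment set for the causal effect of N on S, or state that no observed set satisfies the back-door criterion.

N→S: minimal back-door set {A}.

desc(N)\{N}={B,S}; candidates ⊆ {A,Q}.
size 0: {}; under {} N still reaches {A,B,Q,S} ∋ S.
{A}: N⊥S given {A} in G with N→· removed — back-door holds.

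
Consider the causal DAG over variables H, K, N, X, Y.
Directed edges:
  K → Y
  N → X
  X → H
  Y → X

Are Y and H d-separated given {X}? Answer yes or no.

Bayes-Ball from Y | {X} reaches {K,N}.
H ∉ reach(Y|{X}) ⇒ Y ⊥ H | {X}.

Yes — Y ⊥ H | {X}.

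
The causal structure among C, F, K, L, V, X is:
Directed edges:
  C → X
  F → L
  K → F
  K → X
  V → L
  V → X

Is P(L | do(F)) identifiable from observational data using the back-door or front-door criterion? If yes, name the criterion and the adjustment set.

desc(F)\{F}={L}; candidates ⊆ {C,K,V,X}.
∅: F⊥L given ∅ in G with F→· removed — back-door holds.
P(L|do(F)) = P(L|F) — no adjustment needed.

P(L|do(F)): backdoor, adjust for ∅.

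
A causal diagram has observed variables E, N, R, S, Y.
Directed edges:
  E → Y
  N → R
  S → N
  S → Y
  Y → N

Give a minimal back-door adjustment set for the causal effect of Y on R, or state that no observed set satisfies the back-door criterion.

Y→R: minimal back-door set {S}.

desc(Y)\{Y}={N,R}; candidates ⊆ {E,S}.
size 0: {}; under {} Y still reaches {E,N,R,S} ∋ R.
{S}: Y⊥R given {S} in G with Y→· removed — back-door holds.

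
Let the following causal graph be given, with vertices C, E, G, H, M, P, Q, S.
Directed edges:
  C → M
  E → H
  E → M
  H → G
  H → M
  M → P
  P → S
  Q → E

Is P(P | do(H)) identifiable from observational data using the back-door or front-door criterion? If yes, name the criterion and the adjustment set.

desc(H)\{H}={G,M,P,S}; candidates ⊆ {C,E,Q}.
size 0: {}; under {} H still reaches {E,M,P,Q,S} ∋ P.
{E}: H⊥P given {E} in G with H→· removed — back-door holds.
P(P|do(H)) = Σ_{E} P(P|H,E)·P(E).

P(P|do(H)): backdoor, adjust for {E}.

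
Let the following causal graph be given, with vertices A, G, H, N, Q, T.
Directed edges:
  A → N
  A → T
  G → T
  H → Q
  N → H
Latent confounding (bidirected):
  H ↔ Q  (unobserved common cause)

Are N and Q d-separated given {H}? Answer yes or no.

Bayes-Ball from N | {H} reaches {A,Q,T}.
Q ∈ reach(N|{H}) ⇒ N ⊥̸ Q | {H}.

No — N and Q are d-connected given {H}.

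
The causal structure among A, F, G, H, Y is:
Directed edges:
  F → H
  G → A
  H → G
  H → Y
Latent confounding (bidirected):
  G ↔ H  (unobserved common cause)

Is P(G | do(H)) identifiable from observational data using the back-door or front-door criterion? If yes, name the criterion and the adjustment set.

desc(H)\{H}={A,G,Y}; candidates ⊆ {F}.
H↔G: latent back-door arc(s) into H.
size 0: {}; under {} H still reaches {A,F,G} ∋ G.
size 1: {F}; under {F} H still reaches {A,G} ∋ G.
H↔G cannot be blocked by any observed set — no back-door set.
No mediator lies on a directed H→…→G path.
Neither criterion identifies P(G|do(H)) in this graph.

P(G|do(H)): not identifiable (no BD/FD set).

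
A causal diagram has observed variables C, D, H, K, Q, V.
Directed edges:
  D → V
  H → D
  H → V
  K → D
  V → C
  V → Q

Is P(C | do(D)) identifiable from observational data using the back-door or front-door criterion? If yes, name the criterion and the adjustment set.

P(C|do(D)): backdoor, adjust for {H}.

desc(D)\{D}={C,Q,V}; candidates ⊆ {H,K}.
size 0: {}; under {} D still reaches {C,H,K,Q,V} ∋ C.
{H}: D⊥C given {H} in G with D→· removed — back-door holds.
P(C|do(D)) = Σ_{H} P(C|D,H)·P(H).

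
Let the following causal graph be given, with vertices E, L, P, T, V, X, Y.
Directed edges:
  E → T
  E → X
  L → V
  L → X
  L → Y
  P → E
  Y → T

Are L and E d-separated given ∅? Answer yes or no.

Yes — L ⊥ E | ∅.

Bayes-Ball from L | ∅ reaches {T,V,X,Y}.
E ∉ reach(L|∅) ⇒ L ⊥ E | ∅.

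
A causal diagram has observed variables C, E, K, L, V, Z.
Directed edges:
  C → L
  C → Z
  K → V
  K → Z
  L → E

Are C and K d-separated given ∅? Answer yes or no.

Bayes-Ball from C | ∅ reaches {E,L,Z}.
K ∉ reach(C|∅) ⇒ C ⊥ K | ∅.

Yes — C ⊥ K | ∅.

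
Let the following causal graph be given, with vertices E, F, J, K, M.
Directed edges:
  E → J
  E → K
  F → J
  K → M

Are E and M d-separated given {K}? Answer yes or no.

Yes — E ⊥ M | {K}.

Bayes-Ball from E | {K} reaches {J}.
M ∉ reach(E|{K}) ⇒ E ⊥ M | {K}.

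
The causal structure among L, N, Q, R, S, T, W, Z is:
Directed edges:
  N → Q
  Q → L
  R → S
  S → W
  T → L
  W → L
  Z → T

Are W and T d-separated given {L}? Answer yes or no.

No — W and T are d-connected given {L}.

Bayes-Ball from W | {L} reaches {N,Q,R,S,T,Z}.
T ∈ reach(W|{L}) ⇒ W ⊥̸ T | {L}.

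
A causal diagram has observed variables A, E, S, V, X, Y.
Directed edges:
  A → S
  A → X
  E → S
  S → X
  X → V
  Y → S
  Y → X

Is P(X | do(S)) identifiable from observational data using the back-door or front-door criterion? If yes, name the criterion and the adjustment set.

desc(S)\{S}={V,X}; candidates ⊆ {A,E,Y}.
size 0: {}; under {} S still reaches {A,E,V,X,Y} ∋ X.
size 1: {A}, {E}, {Y}; under {A} S still reaches {E,V,X,Y} ∋ X.
{A,Y}: S⊥X given {A,Y} in G with S→· removed — back-door holds.
P(X|do(S)) = Σ_{A,Y} P(X|S,A,Y)·P(A,Y).

P(X|do(S)): backdoor, adjust for {A, Y}.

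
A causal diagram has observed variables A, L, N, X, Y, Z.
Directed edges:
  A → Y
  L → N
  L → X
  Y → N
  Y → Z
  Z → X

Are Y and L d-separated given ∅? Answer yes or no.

Bayes-Ball from Y | ∅ reaches {A,N,X,Z}.
L ∉ reach(Y|∅) ⇒ Y ⊥ L | ∅.

Yes — Y ⊥ L | ∅.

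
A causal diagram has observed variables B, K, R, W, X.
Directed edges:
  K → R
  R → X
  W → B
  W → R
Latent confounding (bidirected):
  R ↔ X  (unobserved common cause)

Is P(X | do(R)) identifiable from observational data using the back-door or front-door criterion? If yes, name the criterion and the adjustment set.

desc(R)\{R}={X}; candidates ⊆ {B,K,W}.
R↔X: latent back-door arc(s) into R.
size 0: {}; under {} R still reaches {B,K,W,X} ∋ X.
size 1: {B}, {K}, {W}; under {B} R still reaches {K,W,X} ∋ X.
size 2: {B,K}, {B,W}, {K,W}; under {B,K} R still reaches {W,X} ∋ X.
R↔X cannot be blocked by any observed set — no back-door set.
No mediator lies on a directed R→…→X path.
Neither criterion identifies P(X|do(R)) in this graph.

P(X|do(R)): not identifiable (no BD/FD set).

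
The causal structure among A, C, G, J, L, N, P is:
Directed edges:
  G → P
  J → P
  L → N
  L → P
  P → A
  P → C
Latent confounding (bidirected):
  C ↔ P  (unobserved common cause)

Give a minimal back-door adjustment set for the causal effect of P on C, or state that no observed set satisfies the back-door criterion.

desc(P)\{P}={A,C}; candidates ⊆ {G,J,L,N}.
P↔C: latent back-door arc(s) into P.
size 0: {}; under {} P still reaches {C,G,J,L,N} ∋ C.
size 1: {G}, {J}, {L} …(+1); under {G} P still reaches {C,J,L,N} ∋ C.
size 2: {G,J}, {G,L}, {G,N} …(+3); under {G,J} P still reaches {C,L,N} ∋ C.
P↔C cannot be blocked by any observed set — no back-door set.

P→C: no observed back-door set.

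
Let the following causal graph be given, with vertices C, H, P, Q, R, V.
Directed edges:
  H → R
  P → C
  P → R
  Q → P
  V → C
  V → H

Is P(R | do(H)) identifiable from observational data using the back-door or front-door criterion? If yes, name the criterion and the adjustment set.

desc(H)\{H}={R}; candidates ⊆ {C,P,Q,V}.
∅: H⊥R given ∅ in G with H→· removed — back-door holds.
P(R|do(H)) = P(R|H) — no adjustment needed.

P(R|do(H)): backdoor, adjust for ∅.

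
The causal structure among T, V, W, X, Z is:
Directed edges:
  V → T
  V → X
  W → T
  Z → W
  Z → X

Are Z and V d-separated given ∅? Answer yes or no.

Yes — Z ⊥ V | ∅.

Bayes-Ball from Z | ∅ reaches {T,W,X}.
V ∉ reach(Z|∅) ⇒ Z ⊥ V | ∅.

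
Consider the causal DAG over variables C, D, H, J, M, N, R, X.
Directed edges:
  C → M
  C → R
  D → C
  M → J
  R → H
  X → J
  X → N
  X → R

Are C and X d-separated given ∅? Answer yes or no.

Yes — C ⊥ X | ∅.

Bayes-Ball from C | ∅ reaches {D,H,J,M,R}.
X ∉ reach(C|∅) ⇒ C ⊥ X | ∅.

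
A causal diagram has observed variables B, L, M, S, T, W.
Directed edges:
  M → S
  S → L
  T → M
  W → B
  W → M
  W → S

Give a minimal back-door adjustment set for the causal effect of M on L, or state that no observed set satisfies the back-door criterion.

desc(M)\{M}={L,S}; candidates ⊆ {B,T,W}.
size 0: {}; under {} M still reaches {B,L,S,T,W} ∋ L.
{W}: M⊥L given {W} in G with M→· removed — back-door holds.

M→L: minimal back-door set {W}.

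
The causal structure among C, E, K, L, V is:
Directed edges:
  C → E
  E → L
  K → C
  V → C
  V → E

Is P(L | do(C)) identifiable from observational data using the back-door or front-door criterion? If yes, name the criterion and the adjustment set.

desc(C)\{C}={E,L}; candidates ⊆ {K,V}.
size 0: {}; under {} C still reaches {E,K,L,V} ∋ L.
{V}: C⊥L given {V} in G with C→· removed — back-door holds.
P(L|do(C)) = Σ_{V} P(L|C,V)·P(V).

P(L|do(C)): backdoor, adjust for {V}.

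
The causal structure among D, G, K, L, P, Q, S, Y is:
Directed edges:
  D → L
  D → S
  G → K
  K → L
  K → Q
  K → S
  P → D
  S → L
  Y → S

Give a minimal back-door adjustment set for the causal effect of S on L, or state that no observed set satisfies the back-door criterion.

S→L: minimal back-door set {D, K}.

desc(S)\{S}={L}; candidates ⊆ {D,G,K,P,Q,Y}.
size 0: {}; under {} S still reaches {D,G,K,L,P,Q,Y} ∋ L.
size 1: {D}, {G}, {K} …(+3); under {D} S still reaches {G,K,L,Q,Y} ∋ L.
{D,K}: S⊥L given {D,K} in G with S→· removed — back-door holds.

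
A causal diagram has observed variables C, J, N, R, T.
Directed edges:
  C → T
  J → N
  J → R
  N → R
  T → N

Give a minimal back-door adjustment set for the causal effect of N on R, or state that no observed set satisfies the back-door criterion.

desc(N)\{N}={R}; candidates ⊆ {C,J,T}.
size 0: {}; under {} N still reaches {C,J,R,T} ∋ R.
{J}: N⊥R given {J} in G with N→· removed — back-door holds.

N→R: minimal back-door set {J}.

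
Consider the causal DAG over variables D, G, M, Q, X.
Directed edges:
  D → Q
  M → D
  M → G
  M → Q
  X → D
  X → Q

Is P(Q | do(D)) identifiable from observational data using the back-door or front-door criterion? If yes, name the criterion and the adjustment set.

P(Q|do(D)): backdoor, adjust for {M, X}.

desc(D)\{D}={Q}; candidates ⊆ {G,M,X}.
size 0: {}; under {} D still reaches {G,M,Q,X} ∋ Q.
size 1: {G}, {M}, {X}; under {G} D still reaches {M,Q,X} ∋ Q.
{M,X}: D⊥Q given {M,X} in G with D→· removed — back-door holds.
P(Q|do(D)) = Σ_{M,X} P(Q|D,M,X)·P(M,X).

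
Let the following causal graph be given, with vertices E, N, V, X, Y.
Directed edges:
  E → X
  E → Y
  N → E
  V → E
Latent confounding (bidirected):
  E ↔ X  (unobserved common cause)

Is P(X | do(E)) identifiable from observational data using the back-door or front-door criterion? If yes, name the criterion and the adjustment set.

desc(E)\{E}={X,Y}; candidates ⊆ {N,V}.
E↔X: latent back-door arc(s) into E.
size 0: {}; under {} E still reaches {N,V,X} ∋ X.
size 1: {N}, {V}; under {N} E still reaches {V,X} ∋ X.
size 2: {N,V}; under {N,V} E still reaches {X} ∋ X.
E↔X cannot be blocked by any observed set — no back-door set.
No mediator lies on a directed E→…→X path.
Neither criterion identifies P(X|do(E)) in this graph.

P(X|do(E)): not identifiable (no BD/FD set).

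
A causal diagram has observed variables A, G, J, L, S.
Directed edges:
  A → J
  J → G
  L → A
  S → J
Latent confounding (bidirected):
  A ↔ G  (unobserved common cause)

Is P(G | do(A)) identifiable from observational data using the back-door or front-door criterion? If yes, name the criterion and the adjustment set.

desc(A)\{A}={G,J}; candidates ⊆ {L,S}.
A↔G: latent back-door arc(s) into A.
size 0: {}; under {} A still reaches {G,L} ∋ G.
size 1: {L}, {S}; under {L} A still reaches {G} ∋ G.
size 2: {L,S}; under {L,S} A still reaches {G} ∋ G.
A↔G cannot be blocked by any observed set — no back-door set.
{J}: (i) intercepts every directed A→G path; (ii) no back-door A→{J}; (iii) {A} blocks every back-door {J}→G. Front-door holds.
P(G|do(A)) = Σ_{J} P(J|A) Σ_{A'} P(G|J,A')P(A').

P(G|do(A)): frontdoor, adjust for {J}.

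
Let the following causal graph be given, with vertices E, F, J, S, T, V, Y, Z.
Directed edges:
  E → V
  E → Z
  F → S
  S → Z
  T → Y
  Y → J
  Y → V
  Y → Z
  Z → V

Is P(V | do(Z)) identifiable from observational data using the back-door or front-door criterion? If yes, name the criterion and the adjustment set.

desc(Z)\{Z}={V}; candidates ⊆ {E,F,J,S,T,Y}.
size 0: {}; under {} Z still reaches {E,F,J,S,T,V,Y} ∋ V.
size 1: {E}, {F}, {J} …(+3); under {E} Z still reaches {F,J,S,T,V,Y} ∋ V.
{E,Y}: Z⊥V given {E,Y} in G with Z→· removed — back-door holds.
P(V|do(Z)) = Σ_{E,Y} P(V|Z,E,Y)·P(E,Y).

P(V|do(Z)): backdoor, adjust for {E, Y}.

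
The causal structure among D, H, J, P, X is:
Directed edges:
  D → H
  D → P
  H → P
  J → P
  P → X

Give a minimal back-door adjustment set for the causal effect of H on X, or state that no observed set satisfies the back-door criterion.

desc(H)\{H}={P,X}; candidates ⊆ {D,J}.
size 0: {}; under {} H still reaches {D,P,X} ∋ X.
{D}: H⊥X given {D} in G with H→· removed — back-door holds.

H→X: minimal back-door set {D}.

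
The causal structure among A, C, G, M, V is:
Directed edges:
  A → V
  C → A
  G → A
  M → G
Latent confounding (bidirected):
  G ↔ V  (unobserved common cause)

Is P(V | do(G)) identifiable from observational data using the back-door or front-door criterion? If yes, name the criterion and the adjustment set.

P(V|do(G)): frontdoor, adjust for {A}.

desc(G)\{G}={A,V}; candidates ⊆ {C,M}.
G↔V: latent back-door arc(s) into G.
size 0: {}; under {} G still reaches {M,V} ∋ V.
size 1: {C}, {M}; under {C} G still reaches {M,V} ∋ V.
size 2: {C,M}; under {C,M} G still reaches {V} ∋ V.
G↔V cannot be blocked by any observed set — no back-door set.
{A}: (i) intercepts every directed G→V path; (ii) no back-door G→{A}; (iii) {G} blocks every back-door {A}→V. Front-door holds.
P(V|do(G)) = Σ_{A} P(A|G) Σ_{G'} P(V|A,G')P(G').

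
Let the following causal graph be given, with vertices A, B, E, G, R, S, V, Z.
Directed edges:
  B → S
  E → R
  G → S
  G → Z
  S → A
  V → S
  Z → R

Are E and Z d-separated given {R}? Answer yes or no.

Bayes-Ball from E | {R} reaches {A,G,S,Z}.
Z ∈ reach(E|{R}) ⇒ E ⊥̸ Z | {R}.

No — E and Z are d-connected given {R}.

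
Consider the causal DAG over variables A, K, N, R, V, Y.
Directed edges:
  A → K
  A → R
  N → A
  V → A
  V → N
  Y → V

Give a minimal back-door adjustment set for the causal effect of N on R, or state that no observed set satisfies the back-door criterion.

desc(N)\{N}={A,K,R}; candidates ⊆ {V,Y}.
size 0: {}; under {} N still reaches {A,K,R,V,Y} ∋ R.
{V}: N⊥R given {V} in G with N→· removed — back-door holds.

N→R: minimal back-door set {V}.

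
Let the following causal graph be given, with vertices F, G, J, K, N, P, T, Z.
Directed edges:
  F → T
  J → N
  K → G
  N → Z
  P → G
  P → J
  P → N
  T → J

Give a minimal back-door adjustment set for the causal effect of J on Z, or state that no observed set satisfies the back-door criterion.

desc(J)\{J}={N,Z}; candidates ⊆ {F,G,K,P,T}.
size 0: {}; under {} J still reaches {F,G,N,P,T,Z} ∋ Z.
{P}: J⊥Z given {P} in G with J→· removed — back-door holds.

J→Z: minimal back-door set {P}.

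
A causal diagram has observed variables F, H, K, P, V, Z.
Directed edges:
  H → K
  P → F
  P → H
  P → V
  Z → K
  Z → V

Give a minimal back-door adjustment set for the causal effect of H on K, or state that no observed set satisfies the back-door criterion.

desc(H)\{H}={K}; candidates ⊆ {F,P,V,Z}.
∅: H⊥K given ∅ in G with H→· removed — back-door holds.

H→K: minimal back-door set ∅.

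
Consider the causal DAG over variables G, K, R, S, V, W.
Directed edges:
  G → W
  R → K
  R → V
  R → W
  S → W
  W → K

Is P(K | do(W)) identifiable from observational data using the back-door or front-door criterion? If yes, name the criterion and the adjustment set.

P(K|do(W)): backdoor, adjust for {R}.

desc(W)\{W}={K}; candidates ⊆ {G,R,S,V}.
size 0: {}; under {} W still reaches {G,K,R,S,V} ∋ K.
{R}: W⊥K given {R} in G with W→· removed — back-door holds.
P(K|do(W)) = Σ_{R} P(K|W,R)·P(R).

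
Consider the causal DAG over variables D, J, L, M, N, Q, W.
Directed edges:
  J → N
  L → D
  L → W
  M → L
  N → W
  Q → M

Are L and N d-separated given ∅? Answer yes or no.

Yes — L ⊥ N | ∅.

Bayes-Ball from L | ∅ reaches {D,M,Q,W}.
N ∉ reach(L|∅) ⇒ L ⊥ N | ∅.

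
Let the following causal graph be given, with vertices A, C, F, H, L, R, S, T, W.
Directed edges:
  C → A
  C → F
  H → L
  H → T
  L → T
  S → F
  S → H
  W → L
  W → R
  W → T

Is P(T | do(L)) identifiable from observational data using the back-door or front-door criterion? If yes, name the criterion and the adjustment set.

P(T|do(L)): backdoor, adjust for {H, W}.

desc(L)\{L}={T}; candidates ⊆ {A,C,F,H,R,S,W}.
size 0: {}; under {} L still reaches {F,H,R,S,T,W} ∋ T.
size 1: {A}, {C}, {F} …(+4); under {A} L still reaches {F,H,R,S,T,W} ∋ T.
{H,W}: L⊥T given {H,W} in G with L→· removed — back-door holds.
P(T|do(L)) = Σ_{H,W} P(T|L,H,W)·P(H,W).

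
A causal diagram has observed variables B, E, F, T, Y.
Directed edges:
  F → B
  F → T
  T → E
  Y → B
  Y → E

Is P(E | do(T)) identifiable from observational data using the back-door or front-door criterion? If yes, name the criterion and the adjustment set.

desc(T)\{T}={E}; candidates ⊆ {B,F,Y}.
∅: T⊥E given ∅ in G with T→· removed — back-door holds.
P(E|do(T)) = P(E|T) — no adjustment needed.

P(E|do(T)): backdoor, adjust for ∅.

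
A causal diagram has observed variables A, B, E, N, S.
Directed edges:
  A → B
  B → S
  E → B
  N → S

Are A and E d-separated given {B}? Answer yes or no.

No — A and E are d-connected given {B}.

Bayes-Ball from A | {B} reaches {E}.
E ∈ reach(A|{B}) ⇒ A ⊥̸ E | {B}.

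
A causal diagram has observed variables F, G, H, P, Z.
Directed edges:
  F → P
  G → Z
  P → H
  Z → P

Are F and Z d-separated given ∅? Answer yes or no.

Bayes-Ball from F | ∅ reaches {H,P}.
Z ∉ reach(F|∅) ⇒ F ⊥ Z | ∅.

Yes — F ⊥ Z | ∅.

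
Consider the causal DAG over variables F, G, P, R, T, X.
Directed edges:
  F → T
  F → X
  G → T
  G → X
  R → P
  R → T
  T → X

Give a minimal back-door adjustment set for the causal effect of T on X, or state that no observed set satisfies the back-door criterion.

T→X: minimal back-door set {F, G}.

desc(T)\{T}={X}; candidates ⊆ {F,G,P,R}.
size 0: {}; under {} T still reaches {F,G,P,R,X} ∋ X.
size 1: {F}, {G}, {P} …(+1); under {F} T still reaches {G,P,R,X} ∋ X.
{F,G}: T⊥X given {F,G} in G with T→· removed — back-door holds.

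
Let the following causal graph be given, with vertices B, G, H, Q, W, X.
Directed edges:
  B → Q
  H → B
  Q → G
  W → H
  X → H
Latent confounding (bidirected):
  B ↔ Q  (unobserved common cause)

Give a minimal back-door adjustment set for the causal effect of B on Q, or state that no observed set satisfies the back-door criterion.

desc(B)\{B}={G,Q}; candidates ⊆ {H,W,X}.
B↔Q: latent back-door arc(s) into B.
size 0: {}; under {} B still reaches {G,H,Q,W,X} ∋ Q.
size 1: {H}, {W}, {X}; under {H} B still reaches {G,Q} ∋ Q.
size 2: {H,W}, {H,X}, {W,X}; under {H,W} B still reaches {G,Q} ∋ Q.
B↔Q cannot be blocked by any observed set — no back-door set.

B→Q: no observed back-door set.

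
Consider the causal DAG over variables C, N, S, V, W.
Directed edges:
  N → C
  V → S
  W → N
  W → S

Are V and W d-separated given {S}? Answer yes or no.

No — V and W are d-connected given {S}.

Bayes-Ball from V | {S} reaches {C,N,W}.
W ∈ reach(V|{S}) ⇒ V ⊥̸ W | {S}.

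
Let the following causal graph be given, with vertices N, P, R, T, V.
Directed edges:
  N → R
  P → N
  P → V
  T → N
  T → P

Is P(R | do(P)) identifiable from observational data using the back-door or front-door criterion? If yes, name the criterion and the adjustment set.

desc(P)\{P}={N,R,V}; candidates ⊆ {T}.
size 0: {}; under {} P still reaches {N,R,T} ∋ R.
{T}: P⊥R given {T} in G with P→· removed — back-door holds.
P(R|do(P)) = Σ_{T} P(R|P,T)·P(T).

P(R|do(P)): backdoor, adjust for {T}.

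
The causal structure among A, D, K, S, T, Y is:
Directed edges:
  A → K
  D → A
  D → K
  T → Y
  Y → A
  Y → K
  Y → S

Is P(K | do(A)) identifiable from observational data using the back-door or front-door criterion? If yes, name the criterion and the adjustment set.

desc(A)\{A}={K}; candidates ⊆ {D,S,T,Y}.
size 0: {}; under {} A still reaches {D,K,S,T,Y} ∋ K.
size 1: {D}, {S}, {T} …(+1); under {D} A still reaches {K,S,T,Y} ∋ K.
{D,Y}: A⊥K given {D,Y} in G with A→· removed — back-door holds.
P(K|do(A)) = Σ_{D,Y} P(K|A,D,Y)·P(D,Y).

P(K|do(A)): backdoor, adjust for {D, Y}.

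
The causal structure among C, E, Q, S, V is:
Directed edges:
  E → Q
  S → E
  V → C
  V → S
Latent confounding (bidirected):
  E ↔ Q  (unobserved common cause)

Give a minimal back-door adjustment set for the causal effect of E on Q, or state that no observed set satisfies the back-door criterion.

E→Q: no observed back-door set.

desc(E)\{E}={Q}; candidates ⊆ {C,S,V}.
E↔Q: latent back-door arc(s) into E.
size 0: {}; under {} E still reaches {C,Q,S,V} ∋ Q.
size 1: {C}, {S}, {V}; under {C} E still reaches {Q,S,V} ∋ Q.
size 2: {C,S}, {C,V}, {S,V}; under {C,S} E still reaches {Q} ∋ Q.
E↔Q cannot be blocked by any observed set — no back-door set.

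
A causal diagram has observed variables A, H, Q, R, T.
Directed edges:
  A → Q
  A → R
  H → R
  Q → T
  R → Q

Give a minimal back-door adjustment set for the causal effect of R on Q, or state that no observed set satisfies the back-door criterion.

R→Q: minimal back-door set {A}.

desc(R)\{R}={Q,T}; candidates ⊆ {A,H}.
size 0: {}; under {} R still reaches {A,H,Q,T} ∋ Q.
{A}: R⊥Q given {A} in G with R→· removed — back-door holds.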